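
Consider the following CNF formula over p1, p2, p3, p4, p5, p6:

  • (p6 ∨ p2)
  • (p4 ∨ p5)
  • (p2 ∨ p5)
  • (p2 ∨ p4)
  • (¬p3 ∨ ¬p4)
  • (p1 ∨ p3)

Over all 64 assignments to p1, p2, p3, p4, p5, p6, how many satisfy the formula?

11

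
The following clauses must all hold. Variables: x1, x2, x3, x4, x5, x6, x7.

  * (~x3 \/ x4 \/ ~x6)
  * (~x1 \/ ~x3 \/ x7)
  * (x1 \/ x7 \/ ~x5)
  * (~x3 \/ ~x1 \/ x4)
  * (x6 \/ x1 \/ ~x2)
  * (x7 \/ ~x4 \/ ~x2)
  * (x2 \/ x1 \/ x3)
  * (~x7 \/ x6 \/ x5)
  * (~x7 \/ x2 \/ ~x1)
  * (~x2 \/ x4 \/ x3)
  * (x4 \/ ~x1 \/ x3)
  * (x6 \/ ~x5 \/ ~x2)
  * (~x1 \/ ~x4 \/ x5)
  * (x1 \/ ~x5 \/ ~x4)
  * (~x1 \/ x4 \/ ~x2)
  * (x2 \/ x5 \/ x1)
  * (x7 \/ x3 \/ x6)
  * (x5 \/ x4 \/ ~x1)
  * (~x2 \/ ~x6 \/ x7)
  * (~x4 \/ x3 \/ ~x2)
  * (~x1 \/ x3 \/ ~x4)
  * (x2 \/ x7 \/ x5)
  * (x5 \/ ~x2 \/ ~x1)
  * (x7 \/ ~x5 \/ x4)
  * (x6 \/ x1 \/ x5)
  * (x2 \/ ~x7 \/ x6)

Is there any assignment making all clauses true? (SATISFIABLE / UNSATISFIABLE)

SATISFIABLE

Branch on x1: take x1 = True.
Try x2 = True.
  then x4 is forced to True.
  then x7 is forced to True.
  then x5 is forced to True.
  then x6 is forced to True.
  then x3 is forced to True.
So x1=True, x2=True, x3=True, x4=True, x5=True, x6=True, x7=True is a satisfying assignment.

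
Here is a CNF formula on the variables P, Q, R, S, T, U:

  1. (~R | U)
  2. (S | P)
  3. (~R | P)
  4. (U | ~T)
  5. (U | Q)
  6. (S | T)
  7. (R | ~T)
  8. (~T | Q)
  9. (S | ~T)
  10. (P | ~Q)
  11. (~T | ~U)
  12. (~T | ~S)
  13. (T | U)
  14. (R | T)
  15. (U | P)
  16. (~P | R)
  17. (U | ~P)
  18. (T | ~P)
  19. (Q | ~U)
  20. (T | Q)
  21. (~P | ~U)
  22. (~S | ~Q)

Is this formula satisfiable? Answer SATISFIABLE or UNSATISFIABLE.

T = True:
  propagation gives U=True; an empty clause results — contradiction.
T = False:
  propagation gives S=True, U=True, R=True, P=True; an empty clause results — contradiction.
Every branch closes, so no satisfying assignment exists.

UNSATISFIABLE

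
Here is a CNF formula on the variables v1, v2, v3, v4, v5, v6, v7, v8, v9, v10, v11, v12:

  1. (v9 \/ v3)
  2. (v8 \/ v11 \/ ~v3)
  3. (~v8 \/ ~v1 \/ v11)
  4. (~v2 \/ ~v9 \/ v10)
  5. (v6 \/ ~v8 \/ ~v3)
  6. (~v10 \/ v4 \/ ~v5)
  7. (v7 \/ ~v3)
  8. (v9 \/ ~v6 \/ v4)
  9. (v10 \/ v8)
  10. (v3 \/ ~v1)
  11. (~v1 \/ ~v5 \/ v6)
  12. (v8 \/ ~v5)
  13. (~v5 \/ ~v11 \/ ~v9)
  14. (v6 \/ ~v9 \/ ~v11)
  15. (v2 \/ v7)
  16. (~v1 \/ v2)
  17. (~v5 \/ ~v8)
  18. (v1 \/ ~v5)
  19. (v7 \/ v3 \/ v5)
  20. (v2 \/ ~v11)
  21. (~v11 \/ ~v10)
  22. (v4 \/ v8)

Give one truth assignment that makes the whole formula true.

v1 = False, v2 = False, v3 = True, v4 = False, v5 = False, v6 = True, v7 = True, v8 = True, v9 = True, v10 = True, v11 = False, v12 = False

Check each clause:
  1. (v9 \/ v3) — v9 is true.
  2. (v11 \/ ~v3 \/ v8) — v8 is true.
  3. (v11 \/ ~v8 \/ ~v1) — ~v1 is true.
  4. (v10 \/ ~v9 \/ ~v2) — v10 is true.
  5. (~v8 \/ v6 \/ ~v3) — v6 is true.
  6. (~v5 \/ v4 \/ ~v10) — ~v5 is true.
  7. (v7 \/ ~v3) — v7 is true.
  8. (v4 \/ v9 \/ ~v6) — v9 is true.
  9. (v10 \/ v8) — v8 is true.
  10. (~v1 \/ v3) — v3 is true.
  11. (~v1 \/ ~v5 \/ v6) — ~v5 is true.
  12. (v8 \/ ~v5) — v8 is true.
  13. (~v11 \/ ~v9 \/ ~v5) — ~v5 is true.
  14. (v6 \/ ~v9 \/ ~v11) — ~v11 is true.
  15. (v2 \/ v7) — v7 is true.
  16. (~v1 \/ v2) — ~v1 is true.
  17. (~v8 \/ ~v5) — ~v5 is true.
  18. (v1 \/ ~v5) — ~v5 is true.
  19. (v5 \/ v7 \/ v3) — v3 is true.
  20. (v2 \/ ~v11) — ~v11 is true.
  21. (~v10 \/ ~v11) — ~v11 is true.
  22. (v8 \/ v4) — v8 is true.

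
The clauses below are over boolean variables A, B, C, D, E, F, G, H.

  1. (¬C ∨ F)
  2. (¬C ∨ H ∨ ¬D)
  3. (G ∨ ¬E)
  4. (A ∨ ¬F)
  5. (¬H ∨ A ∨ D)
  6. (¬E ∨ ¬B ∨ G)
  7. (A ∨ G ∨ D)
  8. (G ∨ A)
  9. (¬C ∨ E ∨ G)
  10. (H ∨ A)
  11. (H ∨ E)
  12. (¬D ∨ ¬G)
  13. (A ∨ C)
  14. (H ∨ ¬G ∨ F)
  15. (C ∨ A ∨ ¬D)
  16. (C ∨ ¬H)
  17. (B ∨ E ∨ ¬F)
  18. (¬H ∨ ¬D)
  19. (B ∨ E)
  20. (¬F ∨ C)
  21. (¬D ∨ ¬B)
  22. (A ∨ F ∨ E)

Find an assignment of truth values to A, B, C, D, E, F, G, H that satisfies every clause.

A occurs only positively in the remaining clauses — set A = True.
Branch on B: take B = False.
  then E is forced to True.
  then G is forced to True.
  then D is forced to False.
Set C = True and propagate.
  then F is forced to True.
H is now unconstrained; take H = True.
Every clause has at least one true literal under this assignment.
Check each clause:
  1. (¬C ∨ F) — F is true.
  2. (H ∨ ¬D ∨ ¬C) — H is true.
  3. (¬E ∨ G) — G is true.
  4. (A ∨ ¬F) — A is true.
  5. (¬H ∨ A ∨ D) — A is true.
  6. (G ∨ ¬B ∨ ¬E) — ¬B is true.
  7. (D ∨ A ∨ G) — A is true.
  8. (G ∨ A) — A is true.
  9. (E ∨ G ∨ ¬C) — E is true.
  10. (A ∨ H) — H is true.
  11. (E ∨ H) — H is true.
  12. (¬D ∨ ¬G) — ¬D is true.
  13. (A ∨ C) — A is true.
  14. (F ∨ ¬G ∨ H) — H is true.
  15. (C ∨ A ∨ ¬D) — A is true.
  16. (¬H ∨ C) — C is true.
  17. (¬F ∨ E ∨ B) — E is true.
  18. (¬D ∨ ¬H) — ¬D is true.
  19. (B ∨ E) — E is true.
  20. (C ∨ ¬F) — C is true.
  21. (¬B ∨ ¬D) — ¬D is true.
  22. (E ∨ F ∨ A) — A is true.

A=True, B=False, C=True, D=False, E=True, F=True, G=True, H=True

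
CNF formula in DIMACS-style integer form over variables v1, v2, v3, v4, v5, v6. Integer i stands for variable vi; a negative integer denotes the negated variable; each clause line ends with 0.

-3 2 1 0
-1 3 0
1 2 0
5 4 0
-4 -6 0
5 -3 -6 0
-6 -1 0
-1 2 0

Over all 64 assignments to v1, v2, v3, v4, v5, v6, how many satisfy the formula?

Case analysis on v1 and v2:
  v1=T, v2=T: remaining (v3,v4,v5,v6) ∈ {(T,F,T,F); (T,T,F,F); (T,T,T,F)} — 3.
  v1=T, v2=F: a clause becomes empty — 0.
  v1=F, v2=T: v3 free; 4 ways for (v4,v5,v6) × 2^1 = 8.
  v1=F, v2=F: a clause becomes empty — 0.
Total: 3 + 0 + 8 + 0 = 11.

11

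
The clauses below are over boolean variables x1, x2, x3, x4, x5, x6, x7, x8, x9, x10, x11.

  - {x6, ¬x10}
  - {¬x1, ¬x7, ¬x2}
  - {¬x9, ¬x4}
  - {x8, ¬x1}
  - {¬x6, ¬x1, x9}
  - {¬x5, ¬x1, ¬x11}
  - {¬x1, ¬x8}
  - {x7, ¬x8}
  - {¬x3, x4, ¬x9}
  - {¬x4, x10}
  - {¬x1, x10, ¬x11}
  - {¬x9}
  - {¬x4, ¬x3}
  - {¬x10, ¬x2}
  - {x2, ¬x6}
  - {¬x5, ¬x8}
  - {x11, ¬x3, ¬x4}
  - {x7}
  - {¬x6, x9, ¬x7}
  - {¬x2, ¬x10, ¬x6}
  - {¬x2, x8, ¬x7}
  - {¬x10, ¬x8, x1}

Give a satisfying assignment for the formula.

x1=F, x2=F, x3=T, x4=F, x5=T, x6=F, x7=T, x8=F, x9=F, x10=F, x11=T

Check each clause:
  1. {x6, ¬x10} — ¬x10 is true.
  2. {¬x7, ¬x2, ¬x1} — ¬x2 is true.
  3. {¬x9, ¬x4} — ¬x4 is true.
  4. {x8, ¬x1} — ¬x1 is true.
  5. {x9, ¬x6, ¬x1} — ¬x6 is true.
  6. {¬x1, ¬x11, ¬x5} — ¬x1 is true.
  7. {¬x8, ¬x1} — ¬x8 is true.
  8. {¬x8, x7} — ¬x8 is true.
  9. {¬x9, x4, ¬x3} — ¬x9 is true.
  10. {x10, ¬x4} — ¬x4 is true.
  11. {¬x11, ¬x1, x10} — ¬x1 is true.
  12. {¬x9} — ¬x9 is true.
  13. {¬x3, ¬x4} — ¬x4 is true.
  14. {¬x10, ¬x2} — ¬x10 is true.
  15. {¬x6, x2} — ¬x6 is true.
  16. {¬x5, ¬x8} — ¬x8 is true.
  17. {x11, ¬x4, ¬x3} — x11 is true.
  18. {x7} — x7 is true.
  19. {x9, ¬x6, ¬x7} — ¬x6 is true.
  20. {¬x10, ¬x2, ¬x6} — ¬x6 is true.
  21. {¬x2, ¬x7, x8} — ¬x2 is true.
  22. {¬x8, ¬x10, x1} — ¬x8 is true.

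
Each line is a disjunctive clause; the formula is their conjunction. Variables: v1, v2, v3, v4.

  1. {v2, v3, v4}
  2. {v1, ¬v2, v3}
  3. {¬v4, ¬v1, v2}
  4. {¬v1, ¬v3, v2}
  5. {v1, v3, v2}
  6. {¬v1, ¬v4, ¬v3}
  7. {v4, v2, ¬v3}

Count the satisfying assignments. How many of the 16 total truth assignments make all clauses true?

6

The models are:
  v1=0 v2=0 v3=1 v4=1
  v1=0 v2=1 v3=1 v4=0
  v1=0 v2=1 v3=1 v4=1
  v1=1 v2=1 v3=0 v4=0
  v1=1 v2=1 v3=0 v4=1
  v1=1 v2=1 v3=1 v4=0
That's 6 in total.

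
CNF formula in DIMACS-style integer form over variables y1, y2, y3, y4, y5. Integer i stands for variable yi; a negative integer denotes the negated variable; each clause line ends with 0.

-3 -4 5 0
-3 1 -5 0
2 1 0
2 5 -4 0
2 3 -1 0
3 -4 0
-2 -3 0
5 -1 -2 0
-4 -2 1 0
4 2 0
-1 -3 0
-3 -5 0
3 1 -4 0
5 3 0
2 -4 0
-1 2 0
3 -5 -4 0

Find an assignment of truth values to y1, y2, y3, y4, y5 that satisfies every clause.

y1 = True  y2 = True  y3 = False  y4 = False  y5 = True

Check each clause:
  1. (~y4 | ~y3 | y5) — y5 is true.
  2. (y1 | ~y5 | ~y3) — y1 is true.
  3. (y1 | y2) — y1 is true.
  4. (~y4 | y5 | y2) — y2 is true.
  5. (y2 | y3 | ~y1) — y2 is true.
  6. (~y4 | y3) — ~y4 is true.
  7. (~y3 | ~y2) — ~y3 is true.
  8. (y5 | ~y2 | ~y1) — y5 is true.
  9. (y1 | ~y4 | ~y2) — y1 is true.
  10. (y4 | y2) — y2 is true.
  11. (~y3 | ~y1) — ~y3 is true.
  12. (~y3 | ~y5) — ~y3 is true.
  13. (y1 | y3 | ~y4) — y1 is true.
  14. (y5 | y3) — y5 is true.
  15. (~y4 | y2) — y2 is true.
  16. (y2 | ~y1) — y2 is true.
  17. (~y4 | ~y5 | y3) — ~y4 is true.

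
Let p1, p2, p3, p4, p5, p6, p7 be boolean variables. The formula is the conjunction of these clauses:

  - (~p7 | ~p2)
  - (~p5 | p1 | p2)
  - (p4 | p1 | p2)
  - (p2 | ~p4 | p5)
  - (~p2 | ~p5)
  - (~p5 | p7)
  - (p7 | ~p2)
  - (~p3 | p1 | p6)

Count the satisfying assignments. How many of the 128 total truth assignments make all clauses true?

Split on p2, then p5.
  p2=1, p5=1: a clause becomes empty — 0.
  p2=1, p5=0: a clause becomes empty — 0.
  p2=0, p5=1: forces p1=1; p7=1; p3, p4, p6 free → 2^3 = 8.
  p2=0, p5=0: forces p1=1; p4=0; p3, p6, p7 free → 2^3 = 8.
Total: 0 + 0 + 8 + 8 = 16.

16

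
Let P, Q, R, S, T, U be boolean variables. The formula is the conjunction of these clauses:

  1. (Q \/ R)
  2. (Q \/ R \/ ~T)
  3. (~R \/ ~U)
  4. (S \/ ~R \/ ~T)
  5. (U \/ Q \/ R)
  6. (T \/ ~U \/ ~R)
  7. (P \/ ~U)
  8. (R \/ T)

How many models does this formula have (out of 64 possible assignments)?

18

Case analysis on R and T:
  R=1, T=1: remaining (P,Q,S,U) ∈ {(0,0,1,0); (0,1,1,0); (1,0,1,0); (1,1,1,0)} — 4.
  R=1, T=0: forces U=0; P, Q, S free → 2^3 = 8.
  R=0, T=1: S free; 3 ways for (P,Q,U) × 2^1 = 6.
  R=0, T=0: a clause becomes empty — 0.
Total: 4 + 8 + 6 + 0 = 18.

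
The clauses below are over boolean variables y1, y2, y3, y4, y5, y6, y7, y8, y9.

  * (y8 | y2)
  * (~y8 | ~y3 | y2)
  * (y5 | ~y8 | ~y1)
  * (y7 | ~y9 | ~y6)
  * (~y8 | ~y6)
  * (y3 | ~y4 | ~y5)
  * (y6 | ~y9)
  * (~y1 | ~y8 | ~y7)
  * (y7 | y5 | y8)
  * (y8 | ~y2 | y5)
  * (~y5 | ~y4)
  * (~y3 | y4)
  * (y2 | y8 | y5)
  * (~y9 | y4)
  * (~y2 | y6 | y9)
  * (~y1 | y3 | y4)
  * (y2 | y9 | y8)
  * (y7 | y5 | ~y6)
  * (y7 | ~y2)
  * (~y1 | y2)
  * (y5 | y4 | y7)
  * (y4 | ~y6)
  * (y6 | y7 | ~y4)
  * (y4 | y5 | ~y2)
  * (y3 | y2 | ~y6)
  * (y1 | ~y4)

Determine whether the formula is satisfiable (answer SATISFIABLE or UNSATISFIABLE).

SATISFIABLE

Try y1 = False.
  then y4 is forced to False.
  then y3 is forced to False.
  then y9 is forced to False.
  then y6 is forced to False.
  then y2 is forced to False.
  then y8 is forced to True.
The remaining clauses are satisfied by y5 = False, y7 = True.
So y1=F  y2=F  y3=F  y4=F  y5=F  y6=F  y7=T  y8=T  y9=F is a satisfying assignment.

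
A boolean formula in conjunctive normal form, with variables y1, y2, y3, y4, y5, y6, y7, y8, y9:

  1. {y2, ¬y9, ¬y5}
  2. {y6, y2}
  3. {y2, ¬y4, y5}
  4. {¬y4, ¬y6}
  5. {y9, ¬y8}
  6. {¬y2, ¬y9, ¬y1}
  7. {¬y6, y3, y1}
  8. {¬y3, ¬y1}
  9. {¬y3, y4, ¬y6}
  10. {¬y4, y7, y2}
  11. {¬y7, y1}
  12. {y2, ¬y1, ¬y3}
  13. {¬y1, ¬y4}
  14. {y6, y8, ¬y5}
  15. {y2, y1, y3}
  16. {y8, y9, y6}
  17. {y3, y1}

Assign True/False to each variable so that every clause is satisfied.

Set y1 = False and propagate.
  then y7 is forced to False.
  then y3 is forced to True.
Set y2 = True and propagate.
For the remaining variables, y4 = True, y5 = False, y6 = False, y8 = True, y9 = True works.

y1=F  y2=T  y3=T  y4=T  y5=F  y6=F  y7=F  y8=T  y9=T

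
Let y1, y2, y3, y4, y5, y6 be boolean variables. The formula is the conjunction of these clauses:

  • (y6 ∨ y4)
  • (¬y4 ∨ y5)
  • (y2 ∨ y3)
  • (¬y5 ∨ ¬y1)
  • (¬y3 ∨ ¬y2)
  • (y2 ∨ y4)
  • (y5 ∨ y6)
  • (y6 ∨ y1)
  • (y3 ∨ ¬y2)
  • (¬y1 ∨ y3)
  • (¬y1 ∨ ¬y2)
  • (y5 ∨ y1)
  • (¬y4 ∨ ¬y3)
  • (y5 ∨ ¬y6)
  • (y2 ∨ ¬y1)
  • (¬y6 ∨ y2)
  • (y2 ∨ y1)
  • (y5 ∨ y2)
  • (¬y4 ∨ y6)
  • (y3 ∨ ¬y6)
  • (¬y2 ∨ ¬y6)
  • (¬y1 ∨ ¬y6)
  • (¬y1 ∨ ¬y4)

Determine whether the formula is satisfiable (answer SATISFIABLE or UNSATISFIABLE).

y2 = True:
  propagation gives y3=False; an empty clause results — contradiction.
y2 = False:
  propagation gives y3=True, y4=True; an empty clause results — contradiction.
Every branch closes, so no satisfying assignment exists.

UNSATISFIABLE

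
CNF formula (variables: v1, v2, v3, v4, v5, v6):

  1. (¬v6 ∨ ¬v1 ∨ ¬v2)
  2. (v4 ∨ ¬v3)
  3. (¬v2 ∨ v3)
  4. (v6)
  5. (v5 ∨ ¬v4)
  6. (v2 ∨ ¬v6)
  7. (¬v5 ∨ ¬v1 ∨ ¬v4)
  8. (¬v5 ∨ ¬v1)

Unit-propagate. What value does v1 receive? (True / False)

(v6) is a unit clause: v6 = True.
From (¬v6 ∨ v2) and v6 = True: v2 = True.
(¬v2 ∨ ¬v6 ∨ ¬v1): since v6 = True, v2 = True, the clause reduces to (¬v1). v1 = False.

False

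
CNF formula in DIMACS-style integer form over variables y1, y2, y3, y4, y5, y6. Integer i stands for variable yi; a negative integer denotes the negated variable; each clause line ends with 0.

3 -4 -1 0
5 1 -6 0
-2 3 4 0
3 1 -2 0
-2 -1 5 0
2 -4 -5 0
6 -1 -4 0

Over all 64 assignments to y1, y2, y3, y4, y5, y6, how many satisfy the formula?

Case analysis on y1 and y2:
  y1=1, y2=1: remaining (y3,y4,y5,y6) ∈ {(1,0,1,0); (1,0,1,1); (1,1,1,1)} — 3.
  y1=1, y2=0: 9 of the 16 assignments to (y3,y4,y5,y6) work.
  y1=0, y2=1: y4 free; 3 ways for (y3,y5,y6) × 2^1 = 6.
  y1=0, y2=0: y3 free; 4 ways for (y4,y5,y6) × 2^1 = 8.
Total: 3 + 9 + 6 + 8 = 26.

26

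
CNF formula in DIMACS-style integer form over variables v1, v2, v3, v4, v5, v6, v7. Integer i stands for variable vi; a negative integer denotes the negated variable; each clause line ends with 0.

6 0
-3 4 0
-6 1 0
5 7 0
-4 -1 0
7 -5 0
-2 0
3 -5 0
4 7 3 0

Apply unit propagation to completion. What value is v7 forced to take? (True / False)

True

(v6) stands alone — v6 = True.
(NOT v6 OR v1): since v6 = True, the clause reduces to (v1). v1 = True.
In (NOT v1 OR NOT v4), NOT v1 is now false; NOT v4 must hold, so v4 = False.
(NOT v3 OR v4): since v4 = False, the clause reduces to (NOT v3). v3 = False.
(NOT v2) is a unit clause: v2 = False.
In (v3 OR NOT v5), v3 is now false; NOT v5 must hold, so v5 = False.
From (v7 OR v5) and v5 = False: v7 = True.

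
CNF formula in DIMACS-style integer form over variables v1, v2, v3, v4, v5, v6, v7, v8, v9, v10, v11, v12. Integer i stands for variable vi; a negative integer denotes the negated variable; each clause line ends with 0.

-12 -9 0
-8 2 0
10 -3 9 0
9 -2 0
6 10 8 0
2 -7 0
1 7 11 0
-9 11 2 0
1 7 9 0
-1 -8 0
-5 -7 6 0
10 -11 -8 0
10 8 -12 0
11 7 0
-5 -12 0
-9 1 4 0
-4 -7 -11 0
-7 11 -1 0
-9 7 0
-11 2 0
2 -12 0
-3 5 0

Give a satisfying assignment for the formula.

v6 occurs only positively in the remaining clauses — set v6 = True.
Pure literal: v12 appears only negated; assign v12 = False.
Set v1 = False and propagate.
The remaining clauses are satisfied by v2 = True, v3 = True, v4 = True, v5 = True, v7 = True, v8 = False, v9 = True, v10 = False, v11 = False.

v1=0  v2=1  v3=1  v4=1  v5=1  v6=1  v7=1  v8=0  v9=1  v10=0  v11=0  v12=0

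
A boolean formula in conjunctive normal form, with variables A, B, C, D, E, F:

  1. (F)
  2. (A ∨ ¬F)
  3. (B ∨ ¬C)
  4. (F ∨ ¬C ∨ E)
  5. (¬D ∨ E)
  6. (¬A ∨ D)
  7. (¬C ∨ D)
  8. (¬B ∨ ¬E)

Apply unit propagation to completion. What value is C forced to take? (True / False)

Unit clause (F) sets F = True.
In (¬F ∨ A), ¬F is now false; A must hold, so A = True.
From (¬A ∨ D) and A = True: D = True.
In (E ∨ ¬D), ¬D is now false; E must hold, so E = True.
(¬E ∨ ¬B) with E = True leaves only ¬B, so B = False.
(B ∨ ¬C) with B = False leaves only ¬C, so C = False.

False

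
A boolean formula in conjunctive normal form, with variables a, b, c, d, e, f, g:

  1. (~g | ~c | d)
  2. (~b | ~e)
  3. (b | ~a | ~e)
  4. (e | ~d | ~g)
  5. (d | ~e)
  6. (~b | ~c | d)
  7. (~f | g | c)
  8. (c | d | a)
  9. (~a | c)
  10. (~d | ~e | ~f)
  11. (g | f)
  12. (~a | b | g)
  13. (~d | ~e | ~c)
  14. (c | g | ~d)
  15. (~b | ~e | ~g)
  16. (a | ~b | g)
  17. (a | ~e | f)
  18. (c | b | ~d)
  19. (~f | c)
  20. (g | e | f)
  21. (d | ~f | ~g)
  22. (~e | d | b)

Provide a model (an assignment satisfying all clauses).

a = False, b = False, c = True, d = False, e = False, f = True, g = False

Check each clause:
  1. (~g | ~c | d) — ~g is true.
  2. (~e | ~b) — ~e is true.
  3. (~a | b | ~e) — ~e is true.
  4. (~d | ~g | e) — ~g is true.
  5. (d | ~e) — ~e is true.
  6. (d | ~b | ~c) — ~b is true.
  7. (c | ~f | g) — c is true.
  8. (a | c | d) — c is true.
  9. (c | ~a) — c is true.
  10. (~e | ~d | ~f) — ~e is true.
  11. (g | f) — f is true.
  12. (~a | g | b) — ~a is true.
  13. (~c | ~e | ~d) — ~e is true.
  14. (g | ~d | c) — c is true.
  15. (~g | ~e | ~b) — ~g is true.
  16. (~b | a | g) — ~b is true.
  17. (~e | a | f) — ~e is true.
  18. (~d | b | c) — c is true.
  19. (c | ~f) — c is true.
  20. (f | e | g) — f is true.
  21. (~f | d | ~g) — ~g is true.
  22. (b | d | ~e) — ~e is true.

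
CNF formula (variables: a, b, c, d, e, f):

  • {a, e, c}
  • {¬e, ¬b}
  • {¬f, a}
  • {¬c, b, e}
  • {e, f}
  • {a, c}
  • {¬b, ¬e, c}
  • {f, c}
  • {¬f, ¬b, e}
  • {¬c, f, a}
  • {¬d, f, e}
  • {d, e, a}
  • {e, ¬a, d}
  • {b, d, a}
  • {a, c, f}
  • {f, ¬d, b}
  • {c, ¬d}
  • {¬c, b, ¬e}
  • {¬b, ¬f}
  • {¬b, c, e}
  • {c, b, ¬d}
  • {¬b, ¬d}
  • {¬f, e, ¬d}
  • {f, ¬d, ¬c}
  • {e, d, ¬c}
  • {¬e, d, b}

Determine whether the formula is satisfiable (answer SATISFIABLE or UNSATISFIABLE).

UNSATISFIABLE

e = True:
  propagation gives b=False, c=False, a=True, f=True; an empty clause results — contradiction.
e = False:
  propagation gives f=True, a=True, b=False, c=False; an empty clause results — contradiction.
Every branch closes, so no satisfying assignment exists.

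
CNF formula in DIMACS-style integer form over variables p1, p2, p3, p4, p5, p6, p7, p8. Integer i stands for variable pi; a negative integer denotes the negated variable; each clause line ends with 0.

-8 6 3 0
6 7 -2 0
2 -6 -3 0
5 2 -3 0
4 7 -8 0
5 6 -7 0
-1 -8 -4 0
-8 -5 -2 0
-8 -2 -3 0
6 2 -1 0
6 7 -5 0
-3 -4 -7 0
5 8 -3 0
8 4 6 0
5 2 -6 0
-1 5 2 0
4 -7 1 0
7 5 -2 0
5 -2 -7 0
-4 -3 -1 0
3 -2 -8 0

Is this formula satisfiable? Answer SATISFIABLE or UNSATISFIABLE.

SATISFIABLE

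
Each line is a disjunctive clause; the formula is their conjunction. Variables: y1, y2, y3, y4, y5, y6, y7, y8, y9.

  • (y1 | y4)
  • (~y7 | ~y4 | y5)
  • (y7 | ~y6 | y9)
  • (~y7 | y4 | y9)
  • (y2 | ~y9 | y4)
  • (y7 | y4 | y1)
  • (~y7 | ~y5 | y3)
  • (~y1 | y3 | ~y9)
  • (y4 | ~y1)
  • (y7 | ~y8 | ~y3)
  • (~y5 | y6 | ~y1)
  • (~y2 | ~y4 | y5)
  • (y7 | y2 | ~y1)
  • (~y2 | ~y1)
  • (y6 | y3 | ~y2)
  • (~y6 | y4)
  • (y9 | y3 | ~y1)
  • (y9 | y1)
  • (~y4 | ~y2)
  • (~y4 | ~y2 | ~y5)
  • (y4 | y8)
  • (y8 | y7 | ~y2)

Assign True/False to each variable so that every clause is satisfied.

y1=False, y2=False, y3=True, y4=True, y5=True, y6=False, y7=False, y8=False, y9=True

Set y1 = False and propagate.
  then y4 is forced to True.
  then y9 is forced to True.
  then y2 is forced to False.
The remaining clauses are satisfied by y3 = True, y5 = True, y6 = False, y7 = False, y8 = False.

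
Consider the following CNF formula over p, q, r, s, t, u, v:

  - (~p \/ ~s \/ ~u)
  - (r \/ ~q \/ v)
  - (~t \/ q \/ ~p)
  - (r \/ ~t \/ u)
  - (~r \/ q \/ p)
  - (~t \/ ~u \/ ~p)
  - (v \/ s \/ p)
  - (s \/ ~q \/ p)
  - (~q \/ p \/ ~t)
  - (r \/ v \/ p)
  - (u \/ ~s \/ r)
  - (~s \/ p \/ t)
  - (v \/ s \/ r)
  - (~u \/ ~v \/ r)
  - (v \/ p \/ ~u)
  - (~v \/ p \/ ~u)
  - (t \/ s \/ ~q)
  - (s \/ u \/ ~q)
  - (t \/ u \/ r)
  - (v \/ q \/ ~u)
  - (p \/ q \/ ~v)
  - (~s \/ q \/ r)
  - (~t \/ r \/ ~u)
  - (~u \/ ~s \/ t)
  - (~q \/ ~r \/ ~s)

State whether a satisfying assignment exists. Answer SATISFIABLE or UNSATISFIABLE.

Branch on p: take p = True.
Set q = False and propagate.
  then t is forced to False.
Set r = True and propagate.
The remaining clauses are satisfied by s = False, u = False, v = False.
So p=T, q=F, r=T, s=F, t=F, u=F, v=F is a satisfying assignment.

SATISFIABLE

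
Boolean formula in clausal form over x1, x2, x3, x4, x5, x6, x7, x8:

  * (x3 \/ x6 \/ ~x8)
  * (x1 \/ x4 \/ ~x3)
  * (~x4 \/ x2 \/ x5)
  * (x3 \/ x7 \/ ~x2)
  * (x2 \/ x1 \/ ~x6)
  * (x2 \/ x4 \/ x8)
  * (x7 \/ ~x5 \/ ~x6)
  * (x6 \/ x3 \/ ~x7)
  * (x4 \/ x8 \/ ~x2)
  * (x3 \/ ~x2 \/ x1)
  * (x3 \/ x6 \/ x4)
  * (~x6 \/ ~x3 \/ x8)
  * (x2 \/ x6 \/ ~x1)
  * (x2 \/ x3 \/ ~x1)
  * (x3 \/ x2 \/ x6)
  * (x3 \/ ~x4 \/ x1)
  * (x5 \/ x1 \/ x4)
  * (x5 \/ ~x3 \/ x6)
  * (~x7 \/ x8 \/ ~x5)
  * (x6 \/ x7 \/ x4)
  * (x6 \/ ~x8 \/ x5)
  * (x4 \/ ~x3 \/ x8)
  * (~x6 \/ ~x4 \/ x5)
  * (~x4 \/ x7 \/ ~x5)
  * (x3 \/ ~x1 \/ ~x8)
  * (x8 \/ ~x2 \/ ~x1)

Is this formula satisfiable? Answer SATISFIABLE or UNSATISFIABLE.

SATISFIABLE

Try x1 = True.
For the remaining variables, x2 = False, x3 = True, x4 = True, x5 = True, x6 = True, x7 = True, x8 = True works.
So x1 = 1  x2 = 0  x3 = 1  x4 = 1  x5 = 1  x6 = 1  x7 = 1  x8 = 1 is a satisfying assignment.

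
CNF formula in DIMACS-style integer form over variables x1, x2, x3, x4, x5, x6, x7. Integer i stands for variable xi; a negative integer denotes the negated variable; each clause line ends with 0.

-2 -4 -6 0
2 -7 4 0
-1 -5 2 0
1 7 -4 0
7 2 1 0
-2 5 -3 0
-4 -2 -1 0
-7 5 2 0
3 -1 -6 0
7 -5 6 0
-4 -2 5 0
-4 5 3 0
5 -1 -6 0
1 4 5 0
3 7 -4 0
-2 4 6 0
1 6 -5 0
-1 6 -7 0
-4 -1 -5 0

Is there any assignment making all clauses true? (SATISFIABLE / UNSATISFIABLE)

SATISFIABLE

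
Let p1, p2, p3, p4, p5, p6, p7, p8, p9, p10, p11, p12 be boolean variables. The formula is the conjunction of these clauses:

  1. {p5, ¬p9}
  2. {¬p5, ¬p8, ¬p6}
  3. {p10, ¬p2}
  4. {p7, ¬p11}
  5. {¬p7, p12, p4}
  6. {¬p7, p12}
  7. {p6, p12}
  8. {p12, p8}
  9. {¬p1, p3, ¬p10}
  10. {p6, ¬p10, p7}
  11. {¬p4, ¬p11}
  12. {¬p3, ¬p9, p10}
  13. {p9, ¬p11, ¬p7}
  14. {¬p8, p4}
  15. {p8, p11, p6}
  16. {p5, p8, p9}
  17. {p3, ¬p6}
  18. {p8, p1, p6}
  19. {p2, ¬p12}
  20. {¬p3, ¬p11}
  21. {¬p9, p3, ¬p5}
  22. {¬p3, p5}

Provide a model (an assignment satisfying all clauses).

p1=False, p2=True, p3=True, p4=False, p5=True, p6=True, p7=False, p8=False, p9=True, p10=True, p11=False, p12=True

Branch on p1: take p1 = False.
Branch on p2: take p2 = True.
  then p10 is forced to True.
Try p3 = True.
  then p11 is forced to False.
  then p5 is forced to True.
The remaining clauses are satisfied by p4 = False, p6 = True, p7 = False, p8 = False, p9 = True, p12 = True.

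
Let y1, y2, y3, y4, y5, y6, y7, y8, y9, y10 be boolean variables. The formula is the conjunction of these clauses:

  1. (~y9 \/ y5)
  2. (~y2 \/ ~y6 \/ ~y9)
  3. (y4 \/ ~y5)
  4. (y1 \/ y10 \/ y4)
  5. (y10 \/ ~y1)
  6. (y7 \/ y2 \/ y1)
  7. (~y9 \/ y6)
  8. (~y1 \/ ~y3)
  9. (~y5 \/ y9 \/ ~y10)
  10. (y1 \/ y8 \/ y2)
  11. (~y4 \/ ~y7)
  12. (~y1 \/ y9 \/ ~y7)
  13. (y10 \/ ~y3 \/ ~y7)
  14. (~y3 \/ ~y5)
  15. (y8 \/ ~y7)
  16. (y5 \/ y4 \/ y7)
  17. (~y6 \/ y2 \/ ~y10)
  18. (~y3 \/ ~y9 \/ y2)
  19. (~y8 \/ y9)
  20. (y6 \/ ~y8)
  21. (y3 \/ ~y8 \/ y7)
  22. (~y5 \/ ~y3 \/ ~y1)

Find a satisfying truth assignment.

y1 = F, y2 = T, y3 = T, y4 = T, y5 = F, y6 = F, y7 = F, y8 = F, y9 = F, y10 = F

Branch on y1: take y1 = False.
Try y2 = True.
Try y3 = True.
  then y5 is forced to False.
  then y9 is forced to False.
  then y8 is forced to False.
  then y7 is forced to False.
  then y4 is forced to True.
y6, y10 are now unconstrained; take y6 = False, y10 = False.
Every clause has at least one true literal under this assignment.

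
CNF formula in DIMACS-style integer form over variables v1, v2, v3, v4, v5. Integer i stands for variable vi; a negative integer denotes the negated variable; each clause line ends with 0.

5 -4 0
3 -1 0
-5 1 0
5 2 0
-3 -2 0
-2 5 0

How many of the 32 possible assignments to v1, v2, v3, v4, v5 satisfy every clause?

2

Satisfying assignments:
  v1=1 v2=0 v3=1 v4=0 v5=1
  v1=1 v2=0 v3=1 v4=1 v5=1
Count: 2.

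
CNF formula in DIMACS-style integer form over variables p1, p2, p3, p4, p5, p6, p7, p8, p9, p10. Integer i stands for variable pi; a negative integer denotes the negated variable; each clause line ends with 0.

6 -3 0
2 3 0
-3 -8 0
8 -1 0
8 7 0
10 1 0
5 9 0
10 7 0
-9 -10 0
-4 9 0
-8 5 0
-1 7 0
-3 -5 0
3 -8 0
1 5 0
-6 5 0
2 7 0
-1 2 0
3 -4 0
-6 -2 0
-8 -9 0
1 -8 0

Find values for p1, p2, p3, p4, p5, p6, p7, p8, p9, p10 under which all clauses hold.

p1 = False  p2 = True  p3 = False  p4 = False  p5 = True  p6 = False  p7 = True  p8 = False  p9 = False  p10 = True

Check each clause:
  1. (~p3 | p6) — ~p3 is true.
  2. (p2 | p3) — p2 is true.
  3. (~p3 | ~p8) — ~p8 is true.
  4. (p8 | ~p1) — ~p1 is true.
  5. (p8 | p7) — p7 is true.
  6. (p1 | p10) — p10 is true.
  7. (p5 | p9) — p5 is true.
  8. (p7 | p10) — p10 is true.
  9. (~p10 | ~p9) — ~p9 is true.
  10. (p9 | ~p4) — ~p4 is true.
  11. (~p8 | p5) — ~p8 is true.
  12. (p7 | ~p1) — ~p1 is true.
  13. (~p5 | ~p3) — ~p3 is true.
  14. (p3 | ~p8) — ~p8 is true.
  15. (p5 | p1) — p5 is true.
  16. (p5 | ~p6) — ~p6 is true.
  17. (p7 | p2) — p2 is true.
  18. (~p1 | p2) — p2 is true.
  19. (p3 | ~p4) — ~p4 is true.
  20. (~p6 | ~p2) — ~p6 is true.
  21. (~p9 | ~p8) — ~p8 is true.
  22. (~p8 | p1) — ~p8 is true.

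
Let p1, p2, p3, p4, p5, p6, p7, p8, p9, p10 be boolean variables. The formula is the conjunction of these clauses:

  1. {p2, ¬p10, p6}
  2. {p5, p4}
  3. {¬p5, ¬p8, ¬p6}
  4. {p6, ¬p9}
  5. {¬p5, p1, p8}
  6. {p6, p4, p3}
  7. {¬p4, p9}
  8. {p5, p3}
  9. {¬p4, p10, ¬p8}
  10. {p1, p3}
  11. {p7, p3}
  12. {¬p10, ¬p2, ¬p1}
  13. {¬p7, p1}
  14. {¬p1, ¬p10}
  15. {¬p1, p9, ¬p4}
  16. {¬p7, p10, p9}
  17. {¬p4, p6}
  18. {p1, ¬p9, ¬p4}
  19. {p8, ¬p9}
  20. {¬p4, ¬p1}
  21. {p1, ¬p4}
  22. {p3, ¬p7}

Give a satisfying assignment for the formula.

p1=True, p2=False, p3=True, p4=False, p5=True, p6=False, p7=False, p8=True, p9=False, p10=False

Pure literal: p3 appears only positively; assign p3 = True.
Set p1 = True and propagate.
  then p10 is forced to False.
  then p4 is forced to False.
  then p5 is forced to True.
For the remaining variables, p2 = False, p6 = False, p7 = False, p8 = True, p9 = False works.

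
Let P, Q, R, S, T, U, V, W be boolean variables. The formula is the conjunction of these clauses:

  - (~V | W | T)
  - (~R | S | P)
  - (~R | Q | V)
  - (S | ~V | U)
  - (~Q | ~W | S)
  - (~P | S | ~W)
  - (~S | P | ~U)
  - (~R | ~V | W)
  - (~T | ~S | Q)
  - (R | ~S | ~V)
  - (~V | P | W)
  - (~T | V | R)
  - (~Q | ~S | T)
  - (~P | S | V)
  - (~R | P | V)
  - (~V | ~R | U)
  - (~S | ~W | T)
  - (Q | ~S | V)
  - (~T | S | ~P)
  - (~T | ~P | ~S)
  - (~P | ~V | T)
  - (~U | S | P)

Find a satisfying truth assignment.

P=0, Q=1, R=0, S=0, T=0, U=0, V=0, W=0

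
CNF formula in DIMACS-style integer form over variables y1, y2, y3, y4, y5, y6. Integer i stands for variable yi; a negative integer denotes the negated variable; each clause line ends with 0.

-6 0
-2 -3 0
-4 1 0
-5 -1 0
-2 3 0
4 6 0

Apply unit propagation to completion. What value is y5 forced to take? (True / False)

(~y6) stands alone — y6 = False.
(y6 \/ y4): since y6 = False, the clause reduces to (y4). y4 = True.
(y1 \/ ~y4): since y4 = True, the clause reduces to (y1). y1 = True.
In (~y1 \/ ~y5), ~y1 is now false; ~y5 must hold, so y5 = False.

False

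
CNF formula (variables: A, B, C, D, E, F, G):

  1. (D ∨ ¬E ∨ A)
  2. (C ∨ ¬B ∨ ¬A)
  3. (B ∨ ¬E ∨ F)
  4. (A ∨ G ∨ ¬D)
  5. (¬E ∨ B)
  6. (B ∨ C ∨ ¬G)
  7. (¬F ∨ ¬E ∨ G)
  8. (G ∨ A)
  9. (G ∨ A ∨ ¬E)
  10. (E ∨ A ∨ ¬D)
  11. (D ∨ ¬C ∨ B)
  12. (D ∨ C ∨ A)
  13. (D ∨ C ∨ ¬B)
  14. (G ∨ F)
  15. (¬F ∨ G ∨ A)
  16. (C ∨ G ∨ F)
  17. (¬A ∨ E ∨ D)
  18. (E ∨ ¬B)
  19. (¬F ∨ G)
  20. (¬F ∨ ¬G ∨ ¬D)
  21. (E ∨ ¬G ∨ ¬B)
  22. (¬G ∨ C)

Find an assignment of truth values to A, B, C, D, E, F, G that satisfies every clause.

Branch on A: take A = True.
Set B = True and propagate.
  then C is forced to True.
  then E is forced to True.
Branch on D: take D = False.
For the remaining variables, F = True, G = True works.
Check each clause:
  1. (A ∨ ¬E ∨ D) — A is true.
  2. (¬B ∨ C ∨ ¬A) — C is true.
  3. (¬E ∨ B ∨ F) — B is true.
  4. (A ∨ G ∨ ¬D) — A is true.
  5. (B ∨ ¬E) — B is true.
  6. (¬G ∨ C ∨ B) — B is true.
  7. (¬E ∨ G ∨ ¬F) — G is true.
  8. (A ∨ G) — A is true.
  9. (A ∨ ¬E ∨ G) — A is true.
  10. (¬D ∨ E ∨ A) — A is true.
  11. (D ∨ B ∨ ¬C) — B is true.
  12. (A ∨ D ∨ C) — A is true.
  13. (C ∨ D ∨ ¬B) — C is true.
  14. (F ∨ G) — F is true.
  15. (A ∨ ¬F ∨ G) — A is true.
  16. (F ∨ C ∨ G) — C is true.
  17. (¬A ∨ E ∨ D) — E is true.
  18. (E ∨ ¬B) — E is true.
  19. (G ∨ ¬F) — G is true.
  20. (¬F ∨ ¬G ∨ ¬D) — ¬D is true.
  21. (¬G ∨ ¬B ∨ E) — E is true.
  22. (¬G ∨ C) — C is true.

A = 1, B = 1, C = 1, D = 0, E = 1, F = 1, G = 1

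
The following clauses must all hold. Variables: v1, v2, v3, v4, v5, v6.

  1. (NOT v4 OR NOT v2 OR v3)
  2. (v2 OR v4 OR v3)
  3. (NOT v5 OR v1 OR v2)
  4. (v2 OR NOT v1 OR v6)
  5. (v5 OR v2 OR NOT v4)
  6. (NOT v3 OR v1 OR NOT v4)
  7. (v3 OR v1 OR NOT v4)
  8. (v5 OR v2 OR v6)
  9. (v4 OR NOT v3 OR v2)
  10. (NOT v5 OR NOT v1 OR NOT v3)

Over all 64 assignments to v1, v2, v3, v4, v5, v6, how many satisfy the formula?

Case analysis on v2 and v3:
  v2=T, v3=T: v6 free; 4 ways for (v1,v4,v5) × 2^1 = 8.
  v2=T, v3=F: forces v4=F; v1, v5, v6 free → 2^3 = 8.
  v2=F, v3=T: a clause becomes empty — 0.
  v2=F, v3=F: remaining (v1,v4,v5,v6) ∈ {(T,T,T,T)} — 1.
Total: 8 + 8 + 0 + 1 = 17.

17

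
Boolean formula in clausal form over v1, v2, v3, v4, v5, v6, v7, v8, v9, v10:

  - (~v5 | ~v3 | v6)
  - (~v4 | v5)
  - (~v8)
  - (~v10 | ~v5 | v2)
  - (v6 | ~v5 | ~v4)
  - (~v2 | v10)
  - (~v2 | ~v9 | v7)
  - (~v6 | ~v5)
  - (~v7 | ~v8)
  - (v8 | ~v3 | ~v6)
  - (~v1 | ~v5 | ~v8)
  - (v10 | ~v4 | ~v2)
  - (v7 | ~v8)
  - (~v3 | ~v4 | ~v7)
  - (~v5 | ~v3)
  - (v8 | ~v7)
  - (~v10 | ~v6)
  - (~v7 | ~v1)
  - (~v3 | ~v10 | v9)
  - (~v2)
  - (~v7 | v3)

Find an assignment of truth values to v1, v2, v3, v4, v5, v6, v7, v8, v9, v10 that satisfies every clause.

v1=False  v2=False  v3=False  v4=False  v5=False  v6=False  v7=False  v8=False  v9=False  v10=False

Unit propagation: (~v8) forces v8 = False.
(~v7) is a unit clause, so v7 = False.
(~v2) is a unit clause, so v2 = False.
Pure literal: v3 appears only negated; assign v3 = False.
v4 occurs only negated in the remaining clauses — set v4 = False.
Branch on v5: take v5 = False.
Try v6 = False.
v1, v9, v10 are now unconstrained; take v1 = False, v9 = False, v10 = False.
Every clause has at least one true literal under this assignment.
Check each clause:
  1. (v6 | ~v5 | ~v3) — ~v5 is true.
  2. (~v4 | v5) — ~v4 is true.
  3. (~v8) — ~v8 is true.
  4. (~v5 | ~v10 | v2) — ~v5 is true.
  5. (~v5 | ~v4 | v6) — ~v5 is true.
  6. (~v2 | v10) — ~v2 is true.
  7. (~v9 | v7 | ~v2) — ~v9 is true.
  8. (~v6 | ~v5) — ~v6 is true.
  9. (~v7 | ~v8) — ~v8 is true.
  10. (v8 | ~v3 | ~v6) — ~v6 is true.
  11. (~v1 | ~v8 | ~v5) — ~v8 is true.
  12. (~v4 | v10 | ~v2) — ~v4 is true.
  13. (v7 | ~v8) — ~v8 is true.
  14. (~v3 | ~v7 | ~v4) — ~v7 is true.
  15. (~v3 | ~v5) — ~v5 is true.
  16. (~v7 | v8) — ~v7 is true.
  17. (~v6 | ~v10) — ~v6 is true.
  18. (~v1 | ~v7) — ~v7 is true.
  19. (~v10 | ~v3 | v9) — ~v3 is true.
  20. (~v2) — ~v2 is true.
  21. (~v7 | v3) — ~v7 is true.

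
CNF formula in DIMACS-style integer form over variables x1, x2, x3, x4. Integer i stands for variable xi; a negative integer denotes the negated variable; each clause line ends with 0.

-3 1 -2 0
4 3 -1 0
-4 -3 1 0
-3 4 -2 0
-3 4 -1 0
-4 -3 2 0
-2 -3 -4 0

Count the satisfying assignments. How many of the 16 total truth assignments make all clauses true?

Split on x3, then x4.
  x3=T, x4=T: a clause becomes empty — 0.
  x3=T, x4=F: remaining (x1,x2) ∈ {(F,F)} — 1.
  x3=F, x4=T: remaining (x1,x2) ∈ {(F,F); (F,T); (T,F); (T,T)} — 4.
  x3=F, x4=F: remaining (x1,x2) ∈ {(F,F); (F,T)} — 2.
Total: 0 + 1 + 4 + 2 = 7.

7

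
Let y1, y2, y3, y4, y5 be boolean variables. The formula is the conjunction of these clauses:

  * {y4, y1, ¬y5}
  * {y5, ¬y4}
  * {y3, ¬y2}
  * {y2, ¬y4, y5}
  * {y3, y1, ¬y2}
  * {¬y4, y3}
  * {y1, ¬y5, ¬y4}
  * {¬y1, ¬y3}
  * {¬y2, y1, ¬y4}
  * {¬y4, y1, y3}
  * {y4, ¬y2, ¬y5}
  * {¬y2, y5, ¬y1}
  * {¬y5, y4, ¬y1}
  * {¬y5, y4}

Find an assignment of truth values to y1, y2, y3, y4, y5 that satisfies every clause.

y1=F, y2=F, y3=T, y4=F, y5=F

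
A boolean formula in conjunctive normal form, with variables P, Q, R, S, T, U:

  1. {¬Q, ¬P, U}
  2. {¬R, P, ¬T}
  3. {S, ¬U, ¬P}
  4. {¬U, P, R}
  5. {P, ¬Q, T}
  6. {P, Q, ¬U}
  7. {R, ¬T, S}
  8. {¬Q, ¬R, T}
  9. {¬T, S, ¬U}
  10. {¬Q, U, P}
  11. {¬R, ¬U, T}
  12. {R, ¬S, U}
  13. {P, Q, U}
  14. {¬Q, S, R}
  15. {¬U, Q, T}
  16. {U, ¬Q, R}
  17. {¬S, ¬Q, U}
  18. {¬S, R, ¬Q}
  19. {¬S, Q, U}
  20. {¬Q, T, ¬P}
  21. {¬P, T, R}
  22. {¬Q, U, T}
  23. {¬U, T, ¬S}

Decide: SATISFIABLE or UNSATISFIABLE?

SATISFIABLE

Set P = True and propagate.
For the remaining variables, Q = False, R = False, S = True, T = True, U = True works.
So P=T, Q=F, R=F, S=T, T=T, U=T is a satisfying assignment.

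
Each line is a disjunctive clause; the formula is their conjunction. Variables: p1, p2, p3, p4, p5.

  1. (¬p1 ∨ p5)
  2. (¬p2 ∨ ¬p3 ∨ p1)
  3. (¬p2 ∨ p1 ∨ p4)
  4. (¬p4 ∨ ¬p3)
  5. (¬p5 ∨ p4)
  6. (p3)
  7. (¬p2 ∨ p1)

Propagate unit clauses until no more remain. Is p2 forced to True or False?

False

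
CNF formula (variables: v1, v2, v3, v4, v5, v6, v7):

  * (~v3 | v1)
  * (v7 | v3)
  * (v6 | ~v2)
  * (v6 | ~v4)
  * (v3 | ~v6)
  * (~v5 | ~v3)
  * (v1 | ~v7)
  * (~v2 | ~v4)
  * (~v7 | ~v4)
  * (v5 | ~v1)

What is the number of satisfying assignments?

The models are:
  v1=1 v2=0 v3=0 v4=0 v5=1 v6=0 v7=1
That's 1 in total.

1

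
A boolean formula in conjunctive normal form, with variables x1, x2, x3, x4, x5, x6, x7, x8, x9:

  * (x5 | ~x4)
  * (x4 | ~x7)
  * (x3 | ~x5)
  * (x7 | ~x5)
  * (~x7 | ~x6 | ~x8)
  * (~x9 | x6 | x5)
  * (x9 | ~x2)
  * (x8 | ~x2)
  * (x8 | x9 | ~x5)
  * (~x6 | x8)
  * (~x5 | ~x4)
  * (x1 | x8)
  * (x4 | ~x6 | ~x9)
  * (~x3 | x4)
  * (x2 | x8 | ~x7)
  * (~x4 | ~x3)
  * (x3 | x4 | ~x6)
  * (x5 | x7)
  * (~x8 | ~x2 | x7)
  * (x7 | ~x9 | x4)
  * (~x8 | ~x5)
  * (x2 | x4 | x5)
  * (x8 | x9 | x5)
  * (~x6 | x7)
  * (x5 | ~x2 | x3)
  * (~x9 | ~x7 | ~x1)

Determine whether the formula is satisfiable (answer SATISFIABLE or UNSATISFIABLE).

UNSATISFIABLE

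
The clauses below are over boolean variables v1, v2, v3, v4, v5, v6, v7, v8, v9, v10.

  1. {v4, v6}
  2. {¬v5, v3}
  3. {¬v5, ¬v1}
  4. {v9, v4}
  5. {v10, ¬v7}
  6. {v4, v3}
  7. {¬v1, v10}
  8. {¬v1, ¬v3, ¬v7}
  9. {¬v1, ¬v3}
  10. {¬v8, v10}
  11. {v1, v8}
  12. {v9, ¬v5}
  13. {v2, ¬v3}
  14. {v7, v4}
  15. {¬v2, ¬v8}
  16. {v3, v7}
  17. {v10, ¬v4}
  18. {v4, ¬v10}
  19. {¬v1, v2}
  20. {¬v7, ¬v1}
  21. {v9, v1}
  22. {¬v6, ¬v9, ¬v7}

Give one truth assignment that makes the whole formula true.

v5 occurs only negated in the remaining clauses — set v5 = False.
Branch on v1: take v1 = False.
  then v8 is forced to True.
  then v10 is forced to True.
  then v2 is forced to False.
  then v3 is forced to False.
  then v4 is forced to True.
  then v7 is forced to True.
  then v9 is forced to True.
  then v6 is forced to False.
Every clause has at least one true literal under this assignment.

v1=False, v2=False, v3=False, v4=True, v5=False, v6=False, v7=True, v8=True, v9=True, v10=True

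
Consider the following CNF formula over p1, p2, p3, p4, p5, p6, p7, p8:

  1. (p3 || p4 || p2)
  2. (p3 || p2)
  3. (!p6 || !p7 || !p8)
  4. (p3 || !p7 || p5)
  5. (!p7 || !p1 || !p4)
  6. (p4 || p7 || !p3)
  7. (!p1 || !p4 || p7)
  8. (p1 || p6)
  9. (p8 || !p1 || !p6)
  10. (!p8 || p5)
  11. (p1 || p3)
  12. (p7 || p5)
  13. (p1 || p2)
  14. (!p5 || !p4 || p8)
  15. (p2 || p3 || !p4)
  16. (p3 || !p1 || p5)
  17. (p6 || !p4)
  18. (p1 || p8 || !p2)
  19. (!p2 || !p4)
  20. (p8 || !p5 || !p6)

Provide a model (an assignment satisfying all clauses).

p1=T, p2=T, p3=F, p4=F, p5=T, p6=F, p7=T, p8=F

Try p1 = True.
The remaining clauses are satisfied by p2 = True, p3 = False, p4 = False, p5 = True, p6 = False, p7 = True, p8 = False.
Every clause has at least one true literal under this assignment.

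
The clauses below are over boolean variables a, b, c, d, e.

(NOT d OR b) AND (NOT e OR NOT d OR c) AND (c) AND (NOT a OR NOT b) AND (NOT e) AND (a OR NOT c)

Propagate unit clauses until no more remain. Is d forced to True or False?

Unit clause (c) sets c = True.
(NOT e) stands alone — e = False.
From (a OR NOT c) and c = True: a = True.
From (NOT a OR NOT b) and a = True: b = False.
(NOT d OR b) with b = False leaves only NOT d, so d = False.

False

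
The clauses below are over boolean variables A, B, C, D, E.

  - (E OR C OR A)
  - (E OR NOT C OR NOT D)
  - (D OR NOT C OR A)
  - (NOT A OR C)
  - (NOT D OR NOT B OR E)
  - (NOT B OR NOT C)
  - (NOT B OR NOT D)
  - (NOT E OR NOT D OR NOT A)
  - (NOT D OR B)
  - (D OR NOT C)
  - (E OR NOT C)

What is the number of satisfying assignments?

2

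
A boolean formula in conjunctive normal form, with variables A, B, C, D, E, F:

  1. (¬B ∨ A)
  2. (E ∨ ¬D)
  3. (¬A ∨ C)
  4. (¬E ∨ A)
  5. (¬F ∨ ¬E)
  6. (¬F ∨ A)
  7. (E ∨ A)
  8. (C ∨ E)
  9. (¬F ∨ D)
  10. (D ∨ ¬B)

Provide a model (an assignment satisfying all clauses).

A = T, B = F, C = T, D = F, E = F, F = F

Check each clause:
  1. (¬B ∨ A) — A is true.
  2. (E ∨ ¬D) — ¬D is true.
  3. (¬A ∨ C) — C is true.
  4. (¬E ∨ A) — A is true.
  5. (¬F ∨ ¬E) — ¬F is true.
  6. (A ∨ ¬F) — A is true.
  7. (E ∨ A) — A is true.
  8. (E ∨ C) — C is true.
  9. (¬F ∨ D) — ¬F is true.
  10. (¬B ∨ D) — ¬B is true.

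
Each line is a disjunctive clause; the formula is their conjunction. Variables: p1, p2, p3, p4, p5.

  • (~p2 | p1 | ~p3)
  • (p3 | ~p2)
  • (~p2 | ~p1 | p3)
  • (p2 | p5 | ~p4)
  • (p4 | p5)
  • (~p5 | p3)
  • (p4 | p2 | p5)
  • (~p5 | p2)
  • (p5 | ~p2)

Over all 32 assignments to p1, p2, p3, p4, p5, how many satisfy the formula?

The models are:
  p1=1 p2=1 p3=1 p4=0 p5=1
  p1=1 p2=1 p3=1 p4=1 p5=1
That's 2 in total.

2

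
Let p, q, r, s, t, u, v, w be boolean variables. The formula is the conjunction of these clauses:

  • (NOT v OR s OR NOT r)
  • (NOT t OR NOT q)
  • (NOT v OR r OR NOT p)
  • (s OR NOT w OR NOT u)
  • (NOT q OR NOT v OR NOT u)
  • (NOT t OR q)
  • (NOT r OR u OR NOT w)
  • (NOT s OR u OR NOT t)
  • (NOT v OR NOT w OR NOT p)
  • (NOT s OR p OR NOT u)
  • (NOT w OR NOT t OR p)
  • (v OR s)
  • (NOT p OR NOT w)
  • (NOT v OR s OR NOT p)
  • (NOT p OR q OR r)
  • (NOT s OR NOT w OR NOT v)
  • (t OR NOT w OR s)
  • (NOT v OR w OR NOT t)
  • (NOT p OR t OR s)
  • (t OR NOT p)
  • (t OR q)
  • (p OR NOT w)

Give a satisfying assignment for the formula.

p=F, q=T, r=F, s=T, t=F, u=F, v=F, w=F

Set p = False and propagate.
  then w is forced to False.
Try q = True.
  then t is forced to False.
For the remaining variables, r = False, s = True, u = False, v = False works.
Every clause has at least one true literal under this assignment.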